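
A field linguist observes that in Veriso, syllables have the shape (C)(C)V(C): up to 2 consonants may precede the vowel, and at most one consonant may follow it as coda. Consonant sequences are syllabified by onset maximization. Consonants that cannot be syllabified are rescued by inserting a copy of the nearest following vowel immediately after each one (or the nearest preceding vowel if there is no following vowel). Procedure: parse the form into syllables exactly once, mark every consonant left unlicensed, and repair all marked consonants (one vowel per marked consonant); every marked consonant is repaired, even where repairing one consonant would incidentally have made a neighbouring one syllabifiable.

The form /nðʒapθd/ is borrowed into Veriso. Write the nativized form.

Syllabifying with onset maximization leaves /n/, /θ/, /d/ stranded (at most one coda consonant is licensed; onsets may contain at most 2 consonants).
Inserting the epenthetic vowel yields /n/ → /na/, /θ/ → /θa/, /d/ → /da/.

naðʒapθada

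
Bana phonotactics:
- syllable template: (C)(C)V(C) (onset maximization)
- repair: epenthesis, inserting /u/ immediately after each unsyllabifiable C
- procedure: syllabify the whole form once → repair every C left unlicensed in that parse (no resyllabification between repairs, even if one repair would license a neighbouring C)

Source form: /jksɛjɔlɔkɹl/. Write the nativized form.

juksɛjɔlɔkɹulu

The consonants /j/, /ɹ/, /l/ cannot be parsed into a legal (C)(C)V(C) syllable (at most one coda consonant is licensed; onsets may contain at most 2 consonants).
Epenthesis after each stranded consonant: /j/ → /ju/, /ɹ/ → /ɹu/, /l/ → /lu/.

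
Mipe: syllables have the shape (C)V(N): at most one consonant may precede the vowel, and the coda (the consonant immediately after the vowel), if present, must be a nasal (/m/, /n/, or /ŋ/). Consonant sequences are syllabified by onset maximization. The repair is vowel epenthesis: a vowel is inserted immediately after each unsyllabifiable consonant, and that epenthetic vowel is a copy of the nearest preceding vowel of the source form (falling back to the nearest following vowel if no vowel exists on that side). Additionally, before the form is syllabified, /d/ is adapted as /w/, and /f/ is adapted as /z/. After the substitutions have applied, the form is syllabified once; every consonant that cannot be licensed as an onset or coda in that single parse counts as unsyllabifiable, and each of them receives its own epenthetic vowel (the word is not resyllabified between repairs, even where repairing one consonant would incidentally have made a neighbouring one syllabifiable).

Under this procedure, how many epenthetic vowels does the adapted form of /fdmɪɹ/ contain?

3

After substitution the input is /zwmɪɹ/.
The unsyllabifiable consonants are /z/, /w/, /ɹ/; each receives one epenthetic vowel.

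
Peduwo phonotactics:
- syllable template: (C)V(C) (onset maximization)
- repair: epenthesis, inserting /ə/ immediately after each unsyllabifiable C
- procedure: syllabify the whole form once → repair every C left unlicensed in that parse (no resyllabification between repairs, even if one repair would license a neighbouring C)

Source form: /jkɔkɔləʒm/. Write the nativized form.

Under (C)V(C), the unsyllabifiable consonants are /j/, /m/ (at most one coda consonant is licensed; onsets are limited to one consonant).
Each unlicensed consonant becomes the onset of a new syllable: /j/ → /jə/, /m/ → /mə/.

jəkɔkɔləʒmə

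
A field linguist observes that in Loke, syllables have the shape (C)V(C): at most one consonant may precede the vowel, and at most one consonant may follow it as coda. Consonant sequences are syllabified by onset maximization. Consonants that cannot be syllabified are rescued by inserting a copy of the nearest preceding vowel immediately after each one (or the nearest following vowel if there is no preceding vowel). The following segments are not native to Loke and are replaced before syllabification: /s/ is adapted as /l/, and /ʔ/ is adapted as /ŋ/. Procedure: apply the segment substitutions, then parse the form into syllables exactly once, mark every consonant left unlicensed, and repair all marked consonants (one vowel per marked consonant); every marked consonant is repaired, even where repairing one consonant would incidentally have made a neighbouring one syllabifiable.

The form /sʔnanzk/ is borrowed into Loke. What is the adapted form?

laŋananzaka

Substitution: /s/ → /l/, /ʔ/ → /ŋ/, giving /lŋnanzk/.
Under (C)V(C), the unsyllabifiable consonants are /l/, /ŋ/, /z/, /k/ (at most one coda consonant is licensed; onsets are limited to one consonant).
Epenthesis after each stranded consonant: /l/ → /la/, /ŋ/ → /ŋa/, /z/ → /za/, /k/ → /ka/.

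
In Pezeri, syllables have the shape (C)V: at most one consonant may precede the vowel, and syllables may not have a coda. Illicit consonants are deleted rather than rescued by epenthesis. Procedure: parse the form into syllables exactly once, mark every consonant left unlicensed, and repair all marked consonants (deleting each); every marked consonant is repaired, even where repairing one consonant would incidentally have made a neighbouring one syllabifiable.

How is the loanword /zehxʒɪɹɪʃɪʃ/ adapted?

zeʒɪɹɪʃɪ

Under (C)V, the unsyllabifiable consonants are /h/, /x/, /ʃ/ (no codas are permitted; onsets are limited to one consonant).
Each unlicensed consonant is deleted: /h/, /x/, /ʃ/.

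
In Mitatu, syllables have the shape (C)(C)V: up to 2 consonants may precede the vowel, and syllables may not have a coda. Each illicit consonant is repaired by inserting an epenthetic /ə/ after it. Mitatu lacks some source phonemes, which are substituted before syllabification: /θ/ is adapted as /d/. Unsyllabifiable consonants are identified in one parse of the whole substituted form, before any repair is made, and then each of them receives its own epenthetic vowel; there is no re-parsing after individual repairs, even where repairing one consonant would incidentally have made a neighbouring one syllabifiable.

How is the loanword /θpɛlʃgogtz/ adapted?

dpɛləʃgogətəzə

Substitution: /θ/ → /d/, giving /dpɛlʃgogtz/.
Syllabifying with onset maximization leaves /l/, /g/, /t/, /z/ stranded (no codas are permitted; onsets may contain at most 2 consonants).
Epenthesis after each stranded consonant: /l/ → /lə/, /g/ → /gə/, /t/ → /tə/, /z/ → /zə/.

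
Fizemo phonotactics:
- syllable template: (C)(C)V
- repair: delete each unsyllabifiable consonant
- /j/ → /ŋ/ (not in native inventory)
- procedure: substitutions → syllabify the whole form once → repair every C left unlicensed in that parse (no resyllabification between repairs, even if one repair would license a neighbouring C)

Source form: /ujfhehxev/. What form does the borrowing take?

Substitution: /j/ → /ŋ/, giving /uŋfhehxev/.
The consonants /ŋ/, /v/ cannot be parsed into a legal (C)(C)V syllable (no codas are permitted; onsets may contain at most 2 consonants).
Deletion applies to /ŋ/, /v/.

ufhehxe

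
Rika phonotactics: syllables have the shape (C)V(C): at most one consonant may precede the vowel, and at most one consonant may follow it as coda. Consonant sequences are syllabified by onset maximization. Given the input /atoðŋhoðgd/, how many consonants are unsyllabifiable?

3

The consonants /ŋ/, /g/, /d/ cannot be parsed into a legal (C)V(C) syllable (at most one coda consonant is licensed; onsets are limited to one consonant).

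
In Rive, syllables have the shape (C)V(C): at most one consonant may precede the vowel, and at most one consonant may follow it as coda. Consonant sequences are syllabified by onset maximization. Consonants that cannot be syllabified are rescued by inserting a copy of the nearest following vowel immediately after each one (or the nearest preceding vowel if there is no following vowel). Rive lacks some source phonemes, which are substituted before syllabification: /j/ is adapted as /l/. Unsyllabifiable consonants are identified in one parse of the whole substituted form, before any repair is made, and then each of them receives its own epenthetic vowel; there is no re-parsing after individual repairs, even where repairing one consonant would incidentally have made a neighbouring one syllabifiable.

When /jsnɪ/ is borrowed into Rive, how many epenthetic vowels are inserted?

2

After substitution the input is /lsnɪ/.
The unsyllabifiable consonants are /l/, /s/; each receives one epenthetic vowel.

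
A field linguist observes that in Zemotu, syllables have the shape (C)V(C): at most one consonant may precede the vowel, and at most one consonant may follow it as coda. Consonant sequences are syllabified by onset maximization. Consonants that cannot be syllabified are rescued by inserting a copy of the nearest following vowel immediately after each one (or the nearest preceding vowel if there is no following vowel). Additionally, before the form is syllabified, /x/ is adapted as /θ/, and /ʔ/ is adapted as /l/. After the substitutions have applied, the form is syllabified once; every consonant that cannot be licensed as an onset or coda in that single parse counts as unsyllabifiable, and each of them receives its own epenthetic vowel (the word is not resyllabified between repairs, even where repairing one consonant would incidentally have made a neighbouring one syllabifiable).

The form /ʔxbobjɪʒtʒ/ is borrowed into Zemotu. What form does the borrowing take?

Substitution: /ʔ/ → /l/, /x/ → /θ/, giving /lθbobjɪʒtʒ/.
Under (C)V(C), the unsyllabifiable consonants are /l/, /θ/, /t/, /ʒ/ (at most one coda consonant is licensed; onsets are limited to one consonant).
Inserting the epenthetic vowel yields /l/ → /lo/, /θ/ → /θo/, /t/ → /tɪ/, /ʒ/ → /ʒɪ/.

loθobobjɪʒtɪʒɪ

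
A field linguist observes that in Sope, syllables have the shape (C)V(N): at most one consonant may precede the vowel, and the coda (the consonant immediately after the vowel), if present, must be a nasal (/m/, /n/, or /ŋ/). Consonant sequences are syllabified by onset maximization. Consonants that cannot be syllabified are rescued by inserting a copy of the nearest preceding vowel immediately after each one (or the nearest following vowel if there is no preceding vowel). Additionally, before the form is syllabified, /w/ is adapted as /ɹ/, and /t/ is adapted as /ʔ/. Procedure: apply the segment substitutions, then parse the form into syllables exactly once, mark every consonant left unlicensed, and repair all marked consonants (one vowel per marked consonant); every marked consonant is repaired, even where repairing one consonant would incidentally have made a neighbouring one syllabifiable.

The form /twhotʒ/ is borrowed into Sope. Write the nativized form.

Substitution: /t/ → /ʔ/, /w/ → /ɹ/, giving /ʔɹhoʔʒ/.
Under (C)V(N), the unsyllabifiable consonants are /ʔ/, /ɹ/, /ʔ/, /ʒ/ (only a nasal (/m/, /n/, or /ŋ/) is licensed in coda position; onsets are limited to one consonant).
Each unlicensed consonant becomes the onset of a new syllable: /ʔ/ → /ʔo/, /ɹ/ → /ɹo/, /ʔ/ → /ʔo/, /ʒ/ → /ʒo/.

ʔoɹohoʔoʒo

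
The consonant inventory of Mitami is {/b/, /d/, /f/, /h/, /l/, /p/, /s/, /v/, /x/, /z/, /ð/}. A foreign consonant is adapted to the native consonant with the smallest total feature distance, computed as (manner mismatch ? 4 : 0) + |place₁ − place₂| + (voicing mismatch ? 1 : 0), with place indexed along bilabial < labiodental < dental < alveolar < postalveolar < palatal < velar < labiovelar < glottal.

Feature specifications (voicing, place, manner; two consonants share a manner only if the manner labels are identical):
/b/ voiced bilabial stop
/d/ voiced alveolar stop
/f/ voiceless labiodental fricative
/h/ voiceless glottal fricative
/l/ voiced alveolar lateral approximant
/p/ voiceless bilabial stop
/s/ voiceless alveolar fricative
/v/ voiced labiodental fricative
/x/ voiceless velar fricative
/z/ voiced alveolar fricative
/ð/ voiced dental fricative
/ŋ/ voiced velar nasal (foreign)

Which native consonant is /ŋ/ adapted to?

/x/ is closest: manner differs (nasal→fricative, +4), place distance 0 (velar→velar), voicing differs (+1); total 5. Next closest is /d/ at distance 7.

x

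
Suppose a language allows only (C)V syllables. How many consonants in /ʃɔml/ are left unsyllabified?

2

Under (C)V, the unsyllabifiable consonants are /m/, /l/ (no codas are permitted; onsets are limited to one consonant).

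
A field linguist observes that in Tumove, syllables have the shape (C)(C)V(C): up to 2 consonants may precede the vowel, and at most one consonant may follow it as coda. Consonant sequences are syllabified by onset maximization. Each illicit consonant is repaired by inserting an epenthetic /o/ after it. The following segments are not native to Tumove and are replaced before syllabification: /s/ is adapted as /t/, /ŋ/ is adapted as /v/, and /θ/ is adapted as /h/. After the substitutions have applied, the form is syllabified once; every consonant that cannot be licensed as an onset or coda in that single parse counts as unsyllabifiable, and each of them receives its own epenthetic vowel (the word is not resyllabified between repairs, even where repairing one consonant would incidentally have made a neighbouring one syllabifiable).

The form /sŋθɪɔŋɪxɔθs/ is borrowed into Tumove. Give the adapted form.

tovhɪɔvɪxɔhto

Substitution: /s/ → /t/, /ŋ/ → /v/, /θ/ → /h/, giving /tvhɪɔvɪxɔht/.
Syllabifying with onset maximization leaves /t/, /t/ stranded (at most one coda consonant is licensed; onsets may contain at most 2 consonants).
Each unlicensed consonant becomes the onset of a new syllable: /t/ → /to/, /t/ → /to/.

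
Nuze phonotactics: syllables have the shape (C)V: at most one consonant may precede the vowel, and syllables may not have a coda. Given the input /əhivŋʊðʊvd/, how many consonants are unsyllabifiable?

3

The consonants /v/, /v/, /d/ cannot be parsed into a legal (C)V syllable (no codas are permitted; onsets are limited to one consonant).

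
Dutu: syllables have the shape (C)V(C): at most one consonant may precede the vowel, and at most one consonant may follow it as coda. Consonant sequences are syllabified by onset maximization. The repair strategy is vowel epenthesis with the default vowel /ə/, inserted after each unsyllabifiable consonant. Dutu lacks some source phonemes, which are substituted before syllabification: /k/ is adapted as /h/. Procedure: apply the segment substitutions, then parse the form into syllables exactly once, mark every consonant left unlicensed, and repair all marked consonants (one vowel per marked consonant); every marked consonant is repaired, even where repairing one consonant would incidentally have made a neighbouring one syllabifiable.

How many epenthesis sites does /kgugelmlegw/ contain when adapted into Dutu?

3

After substitution the input is /hgugelmlegw/.
The unsyllabifiable consonants are /h/, /m/, /w/; each receives one epenthetic vowel.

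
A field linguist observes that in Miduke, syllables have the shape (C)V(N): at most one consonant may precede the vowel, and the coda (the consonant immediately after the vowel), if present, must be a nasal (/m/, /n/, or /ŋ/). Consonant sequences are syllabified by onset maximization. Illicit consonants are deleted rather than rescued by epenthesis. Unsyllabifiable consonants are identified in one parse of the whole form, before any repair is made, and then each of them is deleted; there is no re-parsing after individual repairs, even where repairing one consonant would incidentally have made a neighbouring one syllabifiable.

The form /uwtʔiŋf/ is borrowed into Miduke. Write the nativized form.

Syllabifying with onset maximization leaves /w/, /t/, /f/ stranded (only a nasal (/m/, /n/, or /ŋ/) is licensed in coda position; onsets are limited to one consonant).
Deleting the stranded consonants removes /w/, /t/, /f/.

uʔiŋ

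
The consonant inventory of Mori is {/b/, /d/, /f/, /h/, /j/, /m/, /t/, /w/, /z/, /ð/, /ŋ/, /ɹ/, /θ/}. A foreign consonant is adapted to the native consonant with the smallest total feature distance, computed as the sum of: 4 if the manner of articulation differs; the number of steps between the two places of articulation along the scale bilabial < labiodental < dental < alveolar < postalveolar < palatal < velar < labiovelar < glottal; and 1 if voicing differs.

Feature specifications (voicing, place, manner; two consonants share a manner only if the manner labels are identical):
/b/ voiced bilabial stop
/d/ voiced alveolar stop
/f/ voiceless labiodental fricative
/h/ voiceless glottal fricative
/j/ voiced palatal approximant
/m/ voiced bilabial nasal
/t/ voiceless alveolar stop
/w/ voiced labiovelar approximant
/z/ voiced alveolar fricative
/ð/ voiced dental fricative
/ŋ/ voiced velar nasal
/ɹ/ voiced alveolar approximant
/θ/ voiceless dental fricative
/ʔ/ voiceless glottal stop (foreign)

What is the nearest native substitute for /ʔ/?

/h/ is closest: manner differs (stop→fricative, +4), place distance 0 (glottal→glottal), same voicing; total 4. Next closest is /t/ at distance 5.

h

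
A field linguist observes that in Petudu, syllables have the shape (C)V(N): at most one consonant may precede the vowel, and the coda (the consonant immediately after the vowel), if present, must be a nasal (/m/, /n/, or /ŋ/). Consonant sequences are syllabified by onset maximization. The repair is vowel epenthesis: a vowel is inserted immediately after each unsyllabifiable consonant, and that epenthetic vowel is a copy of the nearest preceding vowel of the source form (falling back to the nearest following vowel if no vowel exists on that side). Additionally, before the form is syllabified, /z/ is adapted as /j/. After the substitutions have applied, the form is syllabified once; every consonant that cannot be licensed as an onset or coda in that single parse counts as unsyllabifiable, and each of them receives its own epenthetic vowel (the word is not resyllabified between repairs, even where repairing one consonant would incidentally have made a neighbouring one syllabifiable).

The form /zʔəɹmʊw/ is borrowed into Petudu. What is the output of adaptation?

jəʔəɹəmʊwʊ

Substitution: /z/ → /j/, giving /jʔəɹmʊw/.
The consonants /j/, /ɹ/, /w/ cannot be parsed into a legal (C)V(N) syllable (only a nasal (/m/, /n/, or /ŋ/) is licensed in coda position; onsets are limited to one consonant).
Inserting the epenthetic vowel yields /j/ → /jə/, /ɹ/ → /ɹə/, /w/ → /wʊ/.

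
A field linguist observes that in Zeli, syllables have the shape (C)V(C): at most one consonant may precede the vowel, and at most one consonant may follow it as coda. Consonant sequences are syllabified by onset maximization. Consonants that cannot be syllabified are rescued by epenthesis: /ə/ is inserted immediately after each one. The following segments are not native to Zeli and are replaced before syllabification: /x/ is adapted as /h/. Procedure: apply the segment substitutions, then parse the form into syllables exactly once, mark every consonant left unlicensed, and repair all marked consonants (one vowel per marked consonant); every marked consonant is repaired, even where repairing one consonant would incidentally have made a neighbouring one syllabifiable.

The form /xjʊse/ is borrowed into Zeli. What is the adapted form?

Substitution: /x/ → /h/, giving /hjʊse/.
Under (C)V(C), the unsyllabifiable consonants are /h/ (at most one coda consonant is licensed; onsets are limited to one consonant).
Each unlicensed consonant becomes the onset of a new syllable: /h/ → /hə/.

həjʊse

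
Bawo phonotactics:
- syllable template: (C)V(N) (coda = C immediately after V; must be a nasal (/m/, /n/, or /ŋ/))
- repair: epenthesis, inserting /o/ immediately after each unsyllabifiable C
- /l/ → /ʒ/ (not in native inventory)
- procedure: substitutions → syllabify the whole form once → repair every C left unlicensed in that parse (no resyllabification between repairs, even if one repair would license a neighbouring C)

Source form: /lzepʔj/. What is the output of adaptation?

Substitution: /l/ → /ʒ/, giving /ʒzepʔj/.
The consonants /ʒ/, /p/, /ʔ/, /j/ cannot be parsed into a legal (C)V(N) syllable (only a nasal (/m/, /n/, or /ŋ/) is licensed in coda position; onsets are limited to one consonant).
Inserting the epenthetic vowel yields /ʒ/ → /ʒo/, /p/ → /po/, /ʔ/ → /ʔo/, /j/ → /jo/.

ʒozepoʔojo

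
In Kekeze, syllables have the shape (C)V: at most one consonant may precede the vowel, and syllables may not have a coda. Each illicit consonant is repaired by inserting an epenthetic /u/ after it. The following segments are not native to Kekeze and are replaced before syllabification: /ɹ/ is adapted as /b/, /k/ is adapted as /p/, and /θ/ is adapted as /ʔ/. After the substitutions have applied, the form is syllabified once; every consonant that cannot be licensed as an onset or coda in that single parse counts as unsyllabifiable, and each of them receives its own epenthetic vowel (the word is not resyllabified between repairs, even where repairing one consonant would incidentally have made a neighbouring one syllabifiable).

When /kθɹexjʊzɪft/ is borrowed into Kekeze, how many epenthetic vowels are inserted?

5

After substitution the input is /pʔbexjʊzɪft/.
The unsyllabifiable consonants are /p/, /ʔ/, /x/, /f/, /t/; each receives one epenthetic vowel.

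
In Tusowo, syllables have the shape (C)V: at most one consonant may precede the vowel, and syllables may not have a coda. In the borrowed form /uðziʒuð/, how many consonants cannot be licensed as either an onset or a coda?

2

Under (C)V, the unsyllabifiable consonants are /ð/, /ð/ (no codas are permitted; onsets are limited to one consonant).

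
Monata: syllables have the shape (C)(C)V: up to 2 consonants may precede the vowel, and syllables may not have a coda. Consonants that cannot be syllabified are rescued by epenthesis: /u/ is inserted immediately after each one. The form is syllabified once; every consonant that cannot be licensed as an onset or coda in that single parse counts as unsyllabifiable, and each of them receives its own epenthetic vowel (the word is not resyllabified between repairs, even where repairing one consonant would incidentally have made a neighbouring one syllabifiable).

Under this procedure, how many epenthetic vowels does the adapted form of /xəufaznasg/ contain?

2

The unsyllabifiable consonants are /s/, /g/; each receives one epenthetic vowel.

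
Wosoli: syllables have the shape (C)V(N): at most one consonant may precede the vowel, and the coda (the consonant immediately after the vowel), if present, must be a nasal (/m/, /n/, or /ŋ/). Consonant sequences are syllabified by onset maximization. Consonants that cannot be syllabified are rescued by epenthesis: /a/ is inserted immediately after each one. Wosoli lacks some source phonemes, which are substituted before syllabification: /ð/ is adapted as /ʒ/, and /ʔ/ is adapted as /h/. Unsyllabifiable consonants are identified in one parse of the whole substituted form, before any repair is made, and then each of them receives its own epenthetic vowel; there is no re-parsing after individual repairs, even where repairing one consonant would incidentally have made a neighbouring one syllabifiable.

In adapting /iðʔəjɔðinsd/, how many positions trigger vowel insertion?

After substitution the input is /iʒhəjɔʒinsd/.
The unsyllabifiable consonants are /ʒ/, /s/, /d/; each receives one epenthetic vowel.

3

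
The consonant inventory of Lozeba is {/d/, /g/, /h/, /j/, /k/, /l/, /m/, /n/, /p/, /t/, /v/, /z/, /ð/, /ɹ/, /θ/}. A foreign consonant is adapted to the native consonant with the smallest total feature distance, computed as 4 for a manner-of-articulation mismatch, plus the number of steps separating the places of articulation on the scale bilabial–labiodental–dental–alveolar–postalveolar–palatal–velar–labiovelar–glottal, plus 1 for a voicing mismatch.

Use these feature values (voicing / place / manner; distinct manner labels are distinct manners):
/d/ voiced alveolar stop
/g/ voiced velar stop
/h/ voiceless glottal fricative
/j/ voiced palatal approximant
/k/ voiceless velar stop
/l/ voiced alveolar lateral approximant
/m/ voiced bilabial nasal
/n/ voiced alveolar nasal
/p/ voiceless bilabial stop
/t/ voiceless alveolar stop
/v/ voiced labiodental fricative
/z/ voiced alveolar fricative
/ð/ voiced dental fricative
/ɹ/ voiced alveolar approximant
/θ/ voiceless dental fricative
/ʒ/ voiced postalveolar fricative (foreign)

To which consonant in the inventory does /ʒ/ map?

z

/z/ is closest: same manner (fricative), place distance 1 (postalveolar→alveolar), same voicing; total 1. Next closest is /ð/ at distance 2.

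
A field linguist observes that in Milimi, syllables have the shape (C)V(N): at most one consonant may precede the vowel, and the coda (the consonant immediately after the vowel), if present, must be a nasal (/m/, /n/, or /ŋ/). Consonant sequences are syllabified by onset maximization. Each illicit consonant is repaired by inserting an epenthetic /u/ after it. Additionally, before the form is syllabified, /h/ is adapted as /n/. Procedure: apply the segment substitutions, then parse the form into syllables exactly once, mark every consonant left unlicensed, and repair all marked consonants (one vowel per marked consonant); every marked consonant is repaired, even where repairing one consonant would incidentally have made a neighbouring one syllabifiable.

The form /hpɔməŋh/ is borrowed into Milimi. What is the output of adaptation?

nupɔməŋnu

Substitution: /h/ → /n/, giving /npɔməŋn/.
The consonants /n/, /n/ cannot be parsed into a legal (C)V(N) syllable (only a nasal (/m/, /n/, or /ŋ/) is licensed in coda position; onsets are limited to one consonant).
Inserting the epenthetic vowel yields /n/ → /nu/, /n/ → /nu/.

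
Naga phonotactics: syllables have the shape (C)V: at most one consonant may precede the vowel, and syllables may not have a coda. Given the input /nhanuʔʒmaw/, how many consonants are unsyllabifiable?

The consonants /n/, /ʔ/, /ʒ/, /w/ cannot be parsed into a legal (C)V syllable (no codas are permitted; onsets are limited to one consonant).

4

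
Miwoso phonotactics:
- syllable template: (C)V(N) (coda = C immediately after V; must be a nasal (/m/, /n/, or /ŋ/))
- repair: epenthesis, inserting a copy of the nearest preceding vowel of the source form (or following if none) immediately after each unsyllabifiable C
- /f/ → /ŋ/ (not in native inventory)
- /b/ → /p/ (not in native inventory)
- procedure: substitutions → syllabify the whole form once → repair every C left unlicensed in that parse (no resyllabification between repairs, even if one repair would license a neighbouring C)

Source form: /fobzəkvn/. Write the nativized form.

ŋopozəkəvənə

Substitution: /f/ → /ŋ/, /b/ → /p/, giving /ŋopzəkvn/.
The consonants /p/, /k/, /v/, /n/ cannot be parsed into a legal (C)V(N) syllable (only a nasal (/m/, /n/, or /ŋ/) is licensed in coda position; onsets are limited to one consonant).
Inserting the epenthetic vowel yields /p/ → /po/, /k/ → /kə/, /v/ → /və/, /n/ → /nə/.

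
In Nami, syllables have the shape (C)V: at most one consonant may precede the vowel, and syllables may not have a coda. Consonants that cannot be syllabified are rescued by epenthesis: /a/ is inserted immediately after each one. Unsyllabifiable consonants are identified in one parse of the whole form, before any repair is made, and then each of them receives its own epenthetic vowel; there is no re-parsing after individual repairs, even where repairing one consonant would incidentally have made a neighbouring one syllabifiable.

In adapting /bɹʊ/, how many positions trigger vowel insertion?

The unsyllabifiable consonants are /b/; each receives one epenthetic vowel.

1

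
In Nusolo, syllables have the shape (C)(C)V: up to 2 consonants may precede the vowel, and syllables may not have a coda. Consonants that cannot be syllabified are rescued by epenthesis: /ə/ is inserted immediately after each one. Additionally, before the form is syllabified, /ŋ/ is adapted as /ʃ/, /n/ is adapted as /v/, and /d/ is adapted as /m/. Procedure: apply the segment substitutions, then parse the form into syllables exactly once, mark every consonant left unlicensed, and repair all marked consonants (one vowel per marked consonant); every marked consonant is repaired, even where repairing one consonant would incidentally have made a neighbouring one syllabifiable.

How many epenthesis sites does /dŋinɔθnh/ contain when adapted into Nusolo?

After substitution the input is /mʃivɔθvh/.
The unsyllabifiable consonants are /θ/, /v/, /h/; each receives one epenthetic vowel.

3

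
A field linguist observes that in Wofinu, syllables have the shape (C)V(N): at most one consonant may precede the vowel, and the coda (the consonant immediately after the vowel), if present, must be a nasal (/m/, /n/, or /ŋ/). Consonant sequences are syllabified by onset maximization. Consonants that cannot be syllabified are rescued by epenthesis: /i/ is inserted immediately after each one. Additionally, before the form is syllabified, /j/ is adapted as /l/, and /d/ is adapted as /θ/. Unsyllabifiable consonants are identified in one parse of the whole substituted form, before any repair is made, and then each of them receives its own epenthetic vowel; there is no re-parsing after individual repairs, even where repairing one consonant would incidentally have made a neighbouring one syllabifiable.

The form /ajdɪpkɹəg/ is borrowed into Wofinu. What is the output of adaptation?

Substitution: /j/ → /l/, /d/ → /θ/, giving /alθɪpkɹəg/.
Under (C)V(N), the unsyllabifiable consonants are /l/, /p/, /k/, /g/ (only a nasal (/m/, /n/, or /ŋ/) is licensed in coda position; onsets are limited to one consonant).
Inserting the epenthetic vowel yields /l/ → /li/, /p/ → /pi/, /k/ → /ki/, /g/ → /gi/.

aliθɪpikiɹəgi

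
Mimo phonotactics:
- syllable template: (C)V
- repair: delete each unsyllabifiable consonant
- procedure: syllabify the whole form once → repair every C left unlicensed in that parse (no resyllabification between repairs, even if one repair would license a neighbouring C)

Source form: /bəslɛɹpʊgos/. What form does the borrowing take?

Under (C)V, the unsyllabifiable consonants are /s/, /ɹ/, /s/ (no codas are permitted; onsets are limited to one consonant).
Deletion applies to /s/, /ɹ/, /s/.

bəlɛpʊgo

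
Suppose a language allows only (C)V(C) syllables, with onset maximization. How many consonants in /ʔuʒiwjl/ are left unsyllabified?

2

Under (C)V(C), the unsyllabifiable consonants are /j/, /l/ (at most one coda consonant is licensed; onsets are limited to one consonant).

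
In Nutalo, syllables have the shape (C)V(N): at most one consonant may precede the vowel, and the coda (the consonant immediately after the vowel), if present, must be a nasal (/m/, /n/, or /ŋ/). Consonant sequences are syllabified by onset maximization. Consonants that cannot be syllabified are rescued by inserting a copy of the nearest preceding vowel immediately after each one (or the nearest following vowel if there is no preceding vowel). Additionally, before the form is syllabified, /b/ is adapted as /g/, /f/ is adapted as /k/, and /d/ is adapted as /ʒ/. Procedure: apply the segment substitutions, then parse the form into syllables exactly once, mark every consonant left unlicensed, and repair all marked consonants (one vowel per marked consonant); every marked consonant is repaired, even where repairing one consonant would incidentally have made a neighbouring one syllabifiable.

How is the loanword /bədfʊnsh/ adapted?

gəʒəkʊnsʊhʊ

Substitution: /b/ → /g/, /d/ → /ʒ/, /f/ → /k/, giving /gəʒkʊnsh/.
The consonants /ʒ/, /s/, /h/ cannot be parsed into a legal (C)V(N) syllable (only a nasal (/m/, /n/, or /ŋ/) is licensed in coda position; onsets are limited to one consonant).
Epenthesis after each stranded consonant: /ʒ/ → /ʒə/, /s/ → /sʊ/, /h/ → /hʊ/.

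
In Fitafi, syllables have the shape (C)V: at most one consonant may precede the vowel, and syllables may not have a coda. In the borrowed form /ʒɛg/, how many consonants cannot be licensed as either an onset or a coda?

1

Syllabifying with onset maximization leaves /g/ stranded (no codas are permitted; onsets are limited to one consonant).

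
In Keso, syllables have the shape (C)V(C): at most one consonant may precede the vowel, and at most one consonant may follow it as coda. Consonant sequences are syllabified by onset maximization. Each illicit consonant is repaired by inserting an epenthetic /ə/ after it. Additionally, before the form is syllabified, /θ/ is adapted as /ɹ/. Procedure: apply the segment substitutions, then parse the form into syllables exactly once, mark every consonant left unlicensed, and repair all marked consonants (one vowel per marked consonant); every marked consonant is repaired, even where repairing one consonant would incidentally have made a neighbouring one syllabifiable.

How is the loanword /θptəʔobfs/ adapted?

Substitution: /θ/ → /ɹ/, giving /ɹptəʔobfs/.
Under (C)V(C), the unsyllabifiable consonants are /ɹ/, /p/, /f/, /s/ (at most one coda consonant is licensed; onsets are limited to one consonant).
Epenthesis after each stranded consonant: /ɹ/ → /ɹə/, /p/ → /pə/, /f/ → /fə/, /s/ → /sə/.

ɹəpətəʔobfəsə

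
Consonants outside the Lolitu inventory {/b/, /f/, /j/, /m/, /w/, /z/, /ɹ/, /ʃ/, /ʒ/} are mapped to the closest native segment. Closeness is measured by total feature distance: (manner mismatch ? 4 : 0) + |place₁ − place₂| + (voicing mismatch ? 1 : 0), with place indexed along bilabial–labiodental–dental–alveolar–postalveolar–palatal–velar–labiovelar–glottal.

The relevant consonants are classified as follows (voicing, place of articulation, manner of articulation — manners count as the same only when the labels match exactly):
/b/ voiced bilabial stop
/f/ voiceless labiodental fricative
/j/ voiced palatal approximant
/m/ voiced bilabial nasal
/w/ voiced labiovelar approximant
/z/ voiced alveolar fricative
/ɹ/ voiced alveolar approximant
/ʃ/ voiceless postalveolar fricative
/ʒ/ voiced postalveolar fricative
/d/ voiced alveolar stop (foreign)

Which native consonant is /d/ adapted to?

/b/ is closest: same manner (stop), place distance 3 (alveolar→bilabial), same voicing; total 3. Next closest is /z/ at distance 4.

b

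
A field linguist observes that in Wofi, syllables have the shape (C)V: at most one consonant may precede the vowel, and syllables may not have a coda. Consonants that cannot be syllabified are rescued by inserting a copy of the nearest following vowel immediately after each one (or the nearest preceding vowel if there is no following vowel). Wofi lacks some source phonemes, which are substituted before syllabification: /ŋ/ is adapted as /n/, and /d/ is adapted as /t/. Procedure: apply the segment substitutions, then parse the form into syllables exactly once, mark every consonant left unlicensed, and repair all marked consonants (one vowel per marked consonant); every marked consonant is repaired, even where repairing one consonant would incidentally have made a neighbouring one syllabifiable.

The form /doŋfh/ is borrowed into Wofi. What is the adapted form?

Substitution: /d/ → /t/, /ŋ/ → /n/, giving /tonfh/.
Syllabifying with onset maximization leaves /n/, /f/, /h/ stranded (no codas are permitted; onsets are limited to one consonant).
Inserting the epenthetic vowel yields /n/ → /no/, /f/ → /fo/, /h/ → /ho/.

tonofoho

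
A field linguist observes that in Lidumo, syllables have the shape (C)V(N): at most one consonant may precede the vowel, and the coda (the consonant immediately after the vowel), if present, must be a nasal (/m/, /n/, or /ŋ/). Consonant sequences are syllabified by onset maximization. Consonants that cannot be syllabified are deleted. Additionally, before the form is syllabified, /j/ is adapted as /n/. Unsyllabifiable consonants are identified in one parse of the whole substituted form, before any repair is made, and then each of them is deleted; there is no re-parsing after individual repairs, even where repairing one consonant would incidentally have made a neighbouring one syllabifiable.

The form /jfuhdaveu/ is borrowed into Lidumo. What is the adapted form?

fudaveu

Substitution: /j/ → /n/, giving /nfuhdaveu/.
Syllabifying with onset maximization leaves /n/, /h/ stranded (only a nasal (/m/, /n/, or /ŋ/) is licensed in coda position; onsets are limited to one consonant).
Each unlicensed consonant is deleted: /n/, /h/.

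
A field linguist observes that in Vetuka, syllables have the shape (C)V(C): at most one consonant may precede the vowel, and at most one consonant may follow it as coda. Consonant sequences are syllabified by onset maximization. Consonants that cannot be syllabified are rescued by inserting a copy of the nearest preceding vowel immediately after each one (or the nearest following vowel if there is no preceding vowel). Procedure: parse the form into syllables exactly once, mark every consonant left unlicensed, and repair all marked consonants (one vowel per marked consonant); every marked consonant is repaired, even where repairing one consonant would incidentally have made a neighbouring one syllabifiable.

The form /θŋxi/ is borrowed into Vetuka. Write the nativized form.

θiŋixi

The consonants /θ/, /ŋ/ cannot be parsed into a legal (C)V(C) syllable (at most one coda consonant is licensed; onsets are limited to one consonant).
Each unlicensed consonant becomes the onset of a new syllable: /θ/ → /θi/, /ŋ/ → /ŋi/.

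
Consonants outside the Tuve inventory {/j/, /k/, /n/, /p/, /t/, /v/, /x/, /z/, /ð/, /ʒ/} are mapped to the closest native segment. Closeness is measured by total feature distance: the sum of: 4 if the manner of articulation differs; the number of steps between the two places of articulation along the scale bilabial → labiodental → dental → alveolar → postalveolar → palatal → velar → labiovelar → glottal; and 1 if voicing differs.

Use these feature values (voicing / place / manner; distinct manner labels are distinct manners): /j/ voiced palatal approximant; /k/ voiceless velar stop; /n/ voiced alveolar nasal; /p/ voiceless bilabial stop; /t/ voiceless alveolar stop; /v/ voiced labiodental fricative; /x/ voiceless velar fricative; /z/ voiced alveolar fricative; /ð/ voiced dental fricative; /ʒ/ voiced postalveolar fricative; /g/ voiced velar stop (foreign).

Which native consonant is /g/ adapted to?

/k/ is closest: same manner (stop), place distance 0 (velar→velar), voicing differs (+1); total 1. Next closest is /t/ at distance 4.

k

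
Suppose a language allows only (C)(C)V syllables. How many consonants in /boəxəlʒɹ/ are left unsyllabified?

3

Syllabifying with onset maximization leaves /l/, /ʒ/, /ɹ/ stranded (no codas are permitted; onsets may contain at most 2 consonants).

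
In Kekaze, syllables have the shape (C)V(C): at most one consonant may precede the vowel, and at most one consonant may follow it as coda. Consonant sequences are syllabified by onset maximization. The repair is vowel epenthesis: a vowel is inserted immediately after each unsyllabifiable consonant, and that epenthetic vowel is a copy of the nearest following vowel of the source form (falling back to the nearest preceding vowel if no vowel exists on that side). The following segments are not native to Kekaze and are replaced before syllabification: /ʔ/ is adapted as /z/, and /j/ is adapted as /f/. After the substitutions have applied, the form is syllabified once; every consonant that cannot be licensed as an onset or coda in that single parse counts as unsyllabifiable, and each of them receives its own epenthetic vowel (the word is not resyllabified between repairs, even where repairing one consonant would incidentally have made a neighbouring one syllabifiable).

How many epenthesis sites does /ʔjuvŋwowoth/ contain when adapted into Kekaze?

3

After substitution the input is /zfuvŋwowoth/.
The unsyllabifiable consonants are /z/, /ŋ/, /h/; each receives one epenthetic vowel.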